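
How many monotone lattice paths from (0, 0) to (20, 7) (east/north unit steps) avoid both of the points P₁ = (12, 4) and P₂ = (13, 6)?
Number of paths = 414354

Inclusion–exclusion. Total paths: C(27, 20) = 888030. Through P₁: C(16, 12)·C(11, 8) = 300300. Through P₂: C(19, 13)·C(8, 7) = 217056. Since P₁ is strictly southwest of P₂, a monotone path through both must visit P₁ then P₂; paths through both = C(16, 12)·C(3, 1)·C(8, 7) = 43680. Avoid both = 888030 − 300300 − 217056 + 43680 = 414354.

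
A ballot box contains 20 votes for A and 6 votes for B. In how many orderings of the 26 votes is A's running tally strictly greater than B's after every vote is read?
Strict-lead orderings = 123970

Total orderings of the 26 votes with 20 for A: C(26, 20) = 230230. By the Bertrand ballot formula (Cycle Lemma / reflection principle), the number of orderings in which A is strictly ahead of B throughout is (p − q)/(p + q) · C(p + q, p) = (20 − 6)/(20 + 6) · 230230 = 123970.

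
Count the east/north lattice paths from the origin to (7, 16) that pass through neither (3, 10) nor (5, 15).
Number of paths = 156603

Inclusion–exclusion. Total paths: C(23, 7) = 245157. Through P₁: C(13, 3)·C(10, 4) = 60060. Through P₂: C(20, 5)·C(3, 2) = 46512. Since P₁ is strictly southwest of P₂, a monotone path through both must visit P₁ then P₂; paths through both = C(13, 3)·C(7, 2)·C(3, 2) = 18018. Avoid both = 245157 − 60060 − 46512 + 18018 = 156603.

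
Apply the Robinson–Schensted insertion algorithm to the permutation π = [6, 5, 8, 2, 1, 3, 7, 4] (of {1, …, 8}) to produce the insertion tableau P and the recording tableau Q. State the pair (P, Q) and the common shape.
P = [1, 3, 4] / [2, 7] / [5, 8] / [6];  Q = [1, 3, 7] / [2, 6] / [4, 8] / [5];  common shape = (3, 2, 2, 1)

Row-insert the values π_1, π_2, … into P one at a time, bumping the leftmost entry strictly greater than the inserted value down to the next row. The recording tableau Q records, in position (i, j), the step at which that cell was added to P.
  Insert 6 (step 1): P = [6];  Q = [1]
  Insert 5 (step 2): P = [5] / [6];  Q = [1] / [2]
  Insert 8 (step 3): P = [5, 8] / [6];  Q = [1, 3] / [2]
  Insert 2 (step 4): P = [2, 8] / [5] / [6];  Q = [1, 3] / [2] / [4]
  Insert 1 (step 5): P = [1, 8] / [2] / [5] / [6];  Q = [1, 3] / [2] / [4] / [5]
  Insert 3 (step 6): P = [1, 3] / [2, 8] / [5] / [6];  Q = [1, 3] / [2, 6] / [4] / [5]
  Insert 7 (step 7): P = [1, 3, 7] / [2, 8] / [5] / [6];  Q = [1, 3, 7] / [2, 6] / [4] / [5]
  Insert 4 (step 8): P = [1, 3, 4] / [2, 7] / [5, 8] / [6];  Q = [1, 3, 7] / [2, 6] / [4, 8] / [5]
Final shape: (3, 2, 2, 1).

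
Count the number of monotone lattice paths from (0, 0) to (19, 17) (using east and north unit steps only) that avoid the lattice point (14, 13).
Number of paths = 6070150800

Total paths from (0, 0) to (19, 17): C(36, 19) = 8597496600. Paths through (14, 13): (paths (0, 0) → (14, 13)) × (paths (14, 13) → (19, 17)) = C(27, 14) · C(9, 5) = 20058300 · 126 = 2527345800. Avoidance count = 8597496600 − 2527345800 = 6070150800.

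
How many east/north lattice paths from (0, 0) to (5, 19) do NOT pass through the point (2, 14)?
Number of paths = 35784

Total paths from (0, 0) to (5, 19): C(24, 5) = 42504. Paths through (2, 14): (paths (0, 0) → (2, 14)) × (paths (2, 14) → (5, 19)) = C(16, 2) · C(8, 3) = 120 · 56 = 6720. Avoidance count = 42504 − 6720 = 35784.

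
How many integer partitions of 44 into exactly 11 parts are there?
p(44, 11 parts) = 6751

Partitions of n into exactly k parts are in bijection with partitions of n − k into at most k parts (subtract 1 from each part). So p(44, exactly 11) = p(33, parts ≤ 11). Computing via the recurrence p(m, j) = p(m, j−1) + p(m−j, j) gives 6751.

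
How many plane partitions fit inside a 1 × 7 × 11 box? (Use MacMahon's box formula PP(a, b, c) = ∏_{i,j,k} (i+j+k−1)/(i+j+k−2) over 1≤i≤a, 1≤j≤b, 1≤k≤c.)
PP(1, 7, 11) = 31824

Evaluate the triple product over i = 1..1, j = 1..7, k = 1..11. The factors are (2/1) · (3/2) · (4/3) · (5/4) · (6/5) · (7/6) · (8/7) · (9/8) · … (77 factors total). The numerators and denominators telescope so the product is an integer; carrying out the multiplication exactly gives PP(1, 7, 11) = 31824.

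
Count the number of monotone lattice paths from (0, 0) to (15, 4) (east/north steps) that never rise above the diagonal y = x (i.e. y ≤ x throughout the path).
Number of paths = 2907

By the reflection principle (André's argument), the number of monotone paths to (15, 4) with n ≤ m that never go above y = x is C(19, 15) − C(19, 16) = 3876 − 969 = 2907.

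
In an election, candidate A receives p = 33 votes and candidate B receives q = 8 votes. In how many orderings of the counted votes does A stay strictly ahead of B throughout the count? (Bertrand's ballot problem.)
Strict-lead orderings = 58261125

Total orderings of the 41 votes with 33 for A: C(41, 33) = 95548245. By the Bertrand ballot formula (Cycle Lemma / reflection principle), the number of orderings in which A is strictly ahead of B throughout is (p − q)/(p + q) · C(p + q, p) = (33 − 8)/(33 + 8) · 95548245 = 58261125.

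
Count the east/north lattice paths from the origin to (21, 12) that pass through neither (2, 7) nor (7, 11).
Number of paths = 352877856

Inclusion–exclusion. Total paths: C(33, 21) = 354817320. Through P₁: C(9, 2)·C(24, 19) = 1530144. Through P₂: C(18, 7)·C(15, 14) = 477360. Since P₁ is strictly southwest of P₂, a monotone path through both must visit P₁ then P₂; paths through both = C(9, 2)·C(9, 5)·C(15, 14) = 68040. Avoid both = 354817320 − 1530144 − 477360 + 68040 = 352877856.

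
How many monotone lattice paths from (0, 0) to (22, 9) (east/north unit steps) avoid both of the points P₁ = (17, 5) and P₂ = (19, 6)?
Number of paths = 14880031

Inclusion–exclusion. Total paths: C(31, 22) = 20160075. Through P₁: C(22, 17)·C(9, 5) = 3318084. Through P₂: C(25, 19)·C(6, 3) = 3542000. Since P₁ is strictly southwest of P₂, a monotone path through both must visit P₁ then P₂; paths through both = C(22, 17)·C(3, 2)·C(6, 3) = 1580040. Avoid both = 20160075 − 3318084 − 3542000 + 1580040 = 14880031.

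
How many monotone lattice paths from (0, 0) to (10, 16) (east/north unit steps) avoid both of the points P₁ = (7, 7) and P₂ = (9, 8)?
Number of paths = 4430569

Inclusion–exclusion. Total paths: C(26, 10) = 5311735. Through P₁: C(14, 7)·C(12, 3) = 755040. Through P₂: C(17, 9)·C(9, 1) = 218790. Since P₁ is strictly southwest of P₂, a monotone path through both must visit P₁ then P₂; paths through both = C(14, 7)·C(3, 2)·C(9, 1) = 92664. Avoid both = 5311735 − 755040 − 218790 + 92664 = 4430569.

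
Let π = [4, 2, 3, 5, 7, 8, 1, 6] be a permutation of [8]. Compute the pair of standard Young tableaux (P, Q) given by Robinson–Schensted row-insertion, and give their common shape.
P = [1, 3, 5, 6, 8] / [2, 7] / [4];  Q = [1, 3, 4, 5, 6] / [2, 8] / [7];  common shape = (5, 2, 1)

Row-insert the values π_1, π_2, … into P one at a time, bumping the leftmost entry strictly greater than the inserted value down to the next row. The recording tableau Q records, in position (i, j), the step at which that cell was added to P.
  Insert 4 (step 1): P = [4];  Q = [1]
  Insert 2 (step 2): P = [2] / [4];  Q = [1] / [2]
  Insert 3 (step 3): P = [2, 3] / [4];  Q = [1, 3] / [2]
  Insert 5 (step 4): P = [2, 3, 5] / [4];  Q = [1, 3, 4] / [2]
  Insert 7 (step 5): P = [2, 3, 5, 7] / [4];  Q = [1, 3, 4, 5] / [2]
  Insert 8 (step 6): P = [2, 3, 5, 7, 8] / [4];  Q = [1, 3, 4, 5, 6] / [2]
  Insert 1 (step 7): P = [1, 3, 5, 7, 8] / [2] / [4];  Q = [1, 3, 4, 5, 6] / [2] / [7]
  Insert 6 (step 8): P = [1, 3, 5, 6, 8] / [2, 7] / [4];  Q = [1, 3, 4, 5, 6] / [2, 8] / [7]
Final shape: (5, 2, 1).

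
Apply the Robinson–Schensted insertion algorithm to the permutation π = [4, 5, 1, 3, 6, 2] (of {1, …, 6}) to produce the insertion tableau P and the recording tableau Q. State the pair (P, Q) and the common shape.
P = [1, 2, 6] / [3, 5] / [4];  Q = [1, 2, 5] / [3, 4] / [6];  common shape = (3, 2, 1)

Row-insert the values π_1, π_2, … into P one at a time, bumping the leftmost entry strictly greater than the inserted value down to the next row. The recording tableau Q records, in position (i, j), the step at which that cell was added to P.
  Insert 4 (step 1): P = [4];  Q = [1]
  Insert 5 (step 2): P = [4, 5];  Q = [1, 2]
  Insert 1 (step 3): P = [1, 5] / [4];  Q = [1, 2] / [3]
  Insert 3 (step 4): P = [1, 3] / [4, 5];  Q = [1, 2] / [3, 4]
  Insert 6 (step 5): P = [1, 3, 6] / [4, 5];  Q = [1, 2, 5] / [3, 4]
  Insert 2 (step 6): P = [1, 2, 6] / [3, 5] / [4];  Q = [1, 2, 5] / [3, 4] / [6]
Final shape: (3, 2, 1).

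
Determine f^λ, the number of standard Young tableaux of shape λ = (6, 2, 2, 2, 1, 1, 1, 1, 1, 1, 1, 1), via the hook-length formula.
# SYT of shape (6, 2, 2, 2, 1, 1, 1, 1, 1, 1, 1, 1) = 2334150

Hook-length formula: f^λ = n! / Π hook(c), product over all cells c of the Young diagram. For λ = (6, 2, 2, 2, 1, 1, 1, 1, 1, 1, 1, 1), n = 20 boxes. Hook lengths by row (left-to-right, top-to-bottom): [17, 8, 4, 3, 2, 1]; [12, 3]; [11, 2]; [10, 1]; [8]; [7]; [6]; [5]; [4]; [3]; [2]; [1]. Product of hooks = 1042307481600. So f^λ = 20! / 1042307481600 = 2432902008176640000 / 1042307481600 = 2334150.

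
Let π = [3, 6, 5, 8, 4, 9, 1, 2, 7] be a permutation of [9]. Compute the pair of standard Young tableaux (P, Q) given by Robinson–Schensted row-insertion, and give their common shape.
P = [1, 2, 7, 9] / [3, 4, 8] / [5] / [6];  Q = [1, 2, 4, 6] / [3, 8, 9] / [5] / [7];  common shape = (4, 3, 1, 1)

Row-insert the values π_1, π_2, … into P one at a time, bumping the leftmost entry strictly greater than the inserted value down to the next row. The recording tableau Q records, in position (i, j), the step at which that cell was added to P.
  Insert 3 (step 1): P = [3];  Q = [1]
  Insert 6 (step 2): P = [3, 6];  Q = [1, 2]
  Insert 5 (step 3): P = [3, 5] / [6];  Q = [1, 2] / [3]
  Insert 8 (step 4): P = [3, 5, 8] / [6];  Q = [1, 2, 4] / [3]
  Insert 4 (step 5): P = [3, 4, 8] / [5] / [6];  Q = [1, 2, 4] / [3] / [5]
  Insert 9 (step 6): P = [3, 4, 8, 9] / [5] / [6];  Q = [1, 2, 4, 6] / [3] / [5]
  Insert 1 (step 7): P = [1, 4, 8, 9] / [3] / [5] / [6];  Q = [1, 2, 4, 6] / [3] / [5] / [7]
  Insert 2 (step 8): P = [1, 2, 8, 9] / [3, 4] / [5] / [6];  Q = [1, 2, 4, 6] / [3, 8] / [5] / [7]
  Insert 7 (step 9): P = [1, 2, 7, 9] / [3, 4, 8] / [5] / [6];  Q = [1, 2, 4, 6] / [3, 8, 9] / [5] / [7]
Final shape: (4, 3, 1, 1).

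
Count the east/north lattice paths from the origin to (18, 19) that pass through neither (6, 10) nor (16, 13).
Number of paths = 13482778904

Inclusion–exclusion. Total paths: C(37, 18) = 17672631900. Through P₁: C(16, 6)·C(21, 12) = 2353791440. Through P₂: C(29, 16)·C(8, 2) = 1900189620. Since P₁ is strictly southwest of P₂, a monotone path through both must visit P₁ then P₂; paths through both = C(16, 6)·C(13, 10)·C(8, 2) = 64128064. Avoid both = 17672631900 − 2353791440 − 1900189620 + 64128064 = 13482778904.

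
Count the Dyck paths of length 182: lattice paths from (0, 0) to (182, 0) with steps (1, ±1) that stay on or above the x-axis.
C_91 = 3935312233584004685417853572763349509774031680023800

These Dyck paths are counted by the Catalan number C_n = (1/(n + 1)) · C(2n, n). For n = 91: C_91 = (1/92) · C(182, 91) = 362048725489728431058442528694228154899210914562189600/92 = 3935312233584004685417853572763349509774031680023800.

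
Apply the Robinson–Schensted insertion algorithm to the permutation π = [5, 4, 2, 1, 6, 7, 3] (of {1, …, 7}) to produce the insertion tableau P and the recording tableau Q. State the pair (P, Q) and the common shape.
P = [1, 3, 7] / [2, 6] / [4] / [5];  Q = [1, 5, 6] / [2, 7] / [3] / [4];  common shape = (3, 2, 1, 1)

Row-insert the values π_1, π_2, … into P one at a time, bumping the leftmost entry strictly greater than the inserted value down to the next row. The recording tableau Q records, in position (i, j), the step at which that cell was added to P.
  Insert 5 (step 1): P = [5];  Q = [1]
  Insert 4 (step 2): P = [4] / [5];  Q = [1] / [2]
  Insert 2 (step 3): P = [2] / [4] / [5];  Q = [1] / [2] / [3]
  Insert 1 (step 4): P = [1] / [2] / [4] / [5];  Q = [1] / [2] / [3] / [4]
  Insert 6 (step 5): P = [1, 6] / [2] / [4] / [5];  Q = [1, 5] / [2] / [3] / [4]
  Insert 7 (step 6): P = [1, 6, 7] / [2] / [4] / [5];  Q = [1, 5, 6] / [2] / [3] / [4]
  Insert 3 (step 7): P = [1, 3, 7] / [2, 6] / [4] / [5];  Q = [1, 5, 6] / [2, 7] / [3] / [4]
Final shape: (3, 2, 1, 1).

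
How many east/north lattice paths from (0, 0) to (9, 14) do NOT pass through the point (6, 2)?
Number of paths = 804450

Total paths from (0, 0) to (9, 14): C(23, 9) = 817190. Paths through (6, 2): (paths (0, 0) → (6, 2)) × (paths (6, 2) → (9, 14)) = C(8, 6) · C(15, 3) = 28 · 455 = 12740. Avoidance count = 817190 − 12740 = 804450.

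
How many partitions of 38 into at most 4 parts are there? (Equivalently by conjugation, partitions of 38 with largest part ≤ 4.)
p(38, parts ≤ 4) = 551

Use the recurrence p(n, m) = p(n, m−1) + p(n−m, m): either the largest part is < m (count p(n, m−1)) or the largest part is exactly m (remove one copy of m, count p(n−m, m)). With p(0, ·) = 1 this gives p(38, parts ≤ 4) = 551. (By conjugating Young diagrams, this also counts partitions of 38 into at most 4 parts.)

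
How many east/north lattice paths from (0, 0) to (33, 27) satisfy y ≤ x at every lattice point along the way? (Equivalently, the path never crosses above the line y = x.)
Number of paths = 18118635760271270

By the reflection principle (André's argument), the number of monotone paths to (33, 27) with n ≤ m that never go above y = x is C(60, 33) − C(60, 34) = 88004802264174740 − 69886166503903470 = 18118635760271270.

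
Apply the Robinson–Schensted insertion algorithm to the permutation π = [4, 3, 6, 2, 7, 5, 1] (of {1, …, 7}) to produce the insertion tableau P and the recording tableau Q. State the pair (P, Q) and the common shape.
P = [1, 5, 7] / [2, 6] / [3] / [4];  Q = [1, 3, 5] / [2, 6] / [4] / [7];  common shape = (3, 2, 1, 1)

Row-insert the values π_1, π_2, … into P one at a time, bumping the leftmost entry strictly greater than the inserted value down to the next row. The recording tableau Q records, in position (i, j), the step at which that cell was added to P.
  Insert 4 (step 1): P = [4];  Q = [1]
  Insert 3 (step 2): P = [3] / [4];  Q = [1] / [2]
  Insert 6 (step 3): P = [3, 6] / [4];  Q = [1, 3] / [2]
  Insert 2 (step 4): P = [2, 6] / [3] / [4];  Q = [1, 3] / [2] / [4]
  Insert 7 (step 5): P = [2, 6, 7] / [3] / [4];  Q = [1, 3, 5] / [2] / [4]
  Insert 5 (step 6): P = [2, 5, 7] / [3, 6] / [4];  Q = [1, 3, 5] / [2, 6] / [4]
  Insert 1 (step 7): P = [1, 5, 7] / [2, 6] / [3] / [4];  Q = [1, 3, 5] / [2, 6] / [4] / [7]
Final shape: (3, 2, 1, 1).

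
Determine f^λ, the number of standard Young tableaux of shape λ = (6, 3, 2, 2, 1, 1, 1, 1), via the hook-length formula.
# SYT of shape (6, 3, 2, 2, 1, 1, 1, 1) = 1570800

Hook-length formula: f^λ = n! / Π hook(c), product over all cells c of the Young diagram. For λ = (6, 3, 2, 2, 1, 1, 1, 1), n = 17 boxes. Hook lengths by row (left-to-right, top-to-bottom): [13, 8, 5, 3, 2, 1]; [9, 4, 1]; [7, 2]; [6, 1]; [4]; [3]; [2]; [1]. Product of hooks = 226437120. So f^λ = 17! / 226437120 = 355687428096000 / 226437120 = 1570800.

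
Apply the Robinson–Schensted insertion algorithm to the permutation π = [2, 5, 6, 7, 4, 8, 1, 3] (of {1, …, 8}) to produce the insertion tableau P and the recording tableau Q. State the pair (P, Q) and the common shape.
P = [1, 3, 6, 7, 8] / [2, 4] / [5];  Q = [1, 2, 3, 4, 6] / [5, 8] / [7];  common shape = (5, 2, 1)

Row-insert the values π_1, π_2, … into P one at a time, bumping the leftmost entry strictly greater than the inserted value down to the next row. The recording tableau Q records, in position (i, j), the step at which that cell was added to P.
  Insert 2 (step 1): P = [2];  Q = [1]
  Insert 5 (step 2): P = [2, 5];  Q = [1, 2]
  Insert 6 (step 3): P = [2, 5, 6];  Q = [1, 2, 3]
  Insert 7 (step 4): P = [2, 5, 6, 7];  Q = [1, 2, 3, 4]
  Insert 4 (step 5): P = [2, 4, 6, 7] / [5];  Q = [1, 2, 3, 4] / [5]
  Insert 8 (step 6): P = [2, 4, 6, 7, 8] / [5];  Q = [1, 2, 3, 4, 6] / [5]
  Insert 1 (step 7): P = [1, 4, 6, 7, 8] / [2] / [5];  Q = [1, 2, 3, 4, 6] / [5] / [7]
  Insert 3 (step 8): P = [1, 3, 6, 7, 8] / [2, 4] / [5];  Q = [1, 2, 3, 4, 6] / [5, 8] / [7]
Final shape: (5, 2, 1).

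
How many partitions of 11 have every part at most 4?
p(11, parts ≤ 4) = 27

Partitions of 11 with all parts ≤ 4: 4+4+3, 4+4+2+1, 4+4+1+1+1, 4+3+3+1, 4+3+2+2, 4+3+2+1+1, 4+3+1+1+1+1, 4+2+2+2+1, 4+2+2+1+1+1, 4+2+1+1+1+1+1, 4+1+1+1+1+1+1+1, 3+3+3+2, 3+3+3+1+1, 3+3+2+2+1, 3+3+2+1+1+1, 3+3+1+1+1+1+1, 3+2+2+2+2, 3+2+2+2+1+1, 3+2+2+1+1+1+1, 3+2+1+1+1+1+1+1, 3+1+1+1+1+1+1+1+1, 2+2+2+2+2+1, 2+2+2+2+1+1+1, 2+2+2+1+1+1+1+1, 2+2+1+1+1+1+1+1+1, 2+1+1+1+1+1+1+1+1+1, 1+1+1+1+1+1+1+1+1+1+1. Count = 27.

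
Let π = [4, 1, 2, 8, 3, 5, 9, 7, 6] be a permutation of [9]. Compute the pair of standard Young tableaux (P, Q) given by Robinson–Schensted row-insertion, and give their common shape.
P = [1, 2, 3, 5, 6] / [4, 7, 9] / [8];  Q = [1, 3, 4, 6, 7] / [2, 5, 8] / [9];  common shape = (5, 3, 1)

Row-insert the values π_1, π_2, … into P one at a time, bumping the leftmost entry strictly greater than the inserted value down to the next row. The recording tableau Q records, in position (i, j), the step at which that cell was added to P.
  Insert 4 (step 1): P = [4];  Q = [1]
  Insert 1 (step 2): P = [1] / [4];  Q = [1] / [2]
  Insert 2 (step 3): P = [1, 2] / [4];  Q = [1, 3] / [2]
  Insert 8 (step 4): P = [1, 2, 8] / [4];  Q = [1, 3, 4] / [2]
  Insert 3 (step 5): P = [1, 2, 3] / [4, 8];  Q = [1, 3, 4] / [2, 5]
  Insert 5 (step 6): P = [1, 2, 3, 5] / [4, 8];  Q = [1, 3, 4, 6] / [2, 5]
  Insert 9 (step 7): P = [1, 2, 3, 5, 9] / [4, 8];  Q = [1, 3, 4, 6, 7] / [2, 5]
  Insert 7 (step 8): P = [1, 2, 3, 5, 7] / [4, 8, 9];  Q = [1, 3, 4, 6, 7] / [2, 5, 8]
  Insert 6 (step 9): P = [1, 2, 3, 5, 6] / [4, 7, 9] / [8];  Q = [1, 3, 4, 6, 7] / [2, 5, 8] / [9]
Final shape: (5, 3, 1).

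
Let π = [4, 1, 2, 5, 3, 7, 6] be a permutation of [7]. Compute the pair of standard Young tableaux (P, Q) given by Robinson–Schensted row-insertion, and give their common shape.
P = [1, 2, 3, 6] / [4, 5, 7];  Q = [1, 3, 4, 6] / [2, 5, 7];  common shape = (4, 3)

Row-insert the values π_1, π_2, … into P one at a time, bumping the leftmost entry strictly greater than the inserted value down to the next row. The recording tableau Q records, in position (i, j), the step at which that cell was added to P.
  Insert 4 (step 1): P = [4];  Q = [1]
  Insert 1 (step 2): P = [1] / [4];  Q = [1] / [2]
  Insert 2 (step 3): P = [1, 2] / [4];  Q = [1, 3] / [2]
  Insert 5 (step 4): P = [1, 2, 5] / [4];  Q = [1, 3, 4] / [2]
  Insert 3 (step 5): P = [1, 2, 3] / [4, 5];  Q = [1, 3, 4] / [2, 5]
  Insert 7 (step 6): P = [1, 2, 3, 7] / [4, 5];  Q = [1, 3, 4, 6] / [2, 5]
  Insert 6 (step 7): P = [1, 2, 3, 6] / [4, 5, 7];  Q = [1, 3, 4, 6] / [2, 5, 7]
Final shape: (4, 3).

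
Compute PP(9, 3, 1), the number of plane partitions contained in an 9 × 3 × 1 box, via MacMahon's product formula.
PP(9, 3, 1) = 220

Evaluate the triple product over i = 1..9, j = 1..3, k = 1..1. The factors are (2/1) · (3/2) · (4/3) · (3/2) · (4/3) · (5/4) · (4/3) · (5/4) · … (27 factors total). The numerators and denominators telescope so the product is an integer; carrying out the multiplication exactly gives PP(9, 3, 1) = 220.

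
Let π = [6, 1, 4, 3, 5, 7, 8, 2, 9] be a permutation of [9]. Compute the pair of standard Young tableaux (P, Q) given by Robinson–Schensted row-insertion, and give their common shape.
P = [1, 2, 5, 7, 8, 9] / [3] / [4] / [6];  Q = [1, 3, 5, 6, 7, 9] / [2] / [4] / [8];  common shape = (6, 1, 1, 1)

Row-insert the values π_1, π_2, … into P one at a time, bumping the leftmost entry strictly greater than the inserted value down to the next row. The recording tableau Q records, in position (i, j), the step at which that cell was added to P.
  Insert 6 (step 1): P = [6];  Q = [1]
  Insert 1 (step 2): P = [1] / [6];  Q = [1] / [2]
  Insert 4 (step 3): P = [1, 4] / [6];  Q = [1, 3] / [2]
  Insert 3 (step 4): P = [1, 3] / [4] / [6];  Q = [1, 3] / [2] / [4]
  Insert 5 (step 5): P = [1, 3, 5] / [4] / [6];  Q = [1, 3, 5] / [2] / [4]
  Insert 7 (step 6): P = [1, 3, 5, 7] / [4] / [6];  Q = [1, 3, 5, 6] / [2] / [4]
  Insert 8 (step 7): P = [1, 3, 5, 7, 8] / [4] / [6];  Q = [1, 3, 5, 6, 7] / [2] / [4]
  Insert 2 (step 8): P = [1, 2, 5, 7, 8] / [3] / [4] / [6];  Q = [1, 3, 5, 6, 7] / [2] / [4] / [8]
  Insert 9 (step 9): P = [1, 2, 5, 7, 8, 9] / [3] / [4] / [6];  Q = [1, 3, 5, 6, 7, 9] / [2] / [4] / [8]
Final shape: (6, 1, 1, 1).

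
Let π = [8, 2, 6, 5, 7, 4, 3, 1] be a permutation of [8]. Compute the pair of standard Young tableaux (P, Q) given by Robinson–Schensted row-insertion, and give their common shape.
P = [1, 3, 7] / [2] / [4] / [5] / [6] / [8];  Q = [1, 3, 5] / [2] / [4] / [6] / [7] / [8];  common shape = (3, 1, 1, 1, 1, 1)

Row-insert the values π_1, π_2, … into P one at a time, bumping the leftmost entry strictly greater than the inserted value down to the next row. The recording tableau Q records, in position (i, j), the step at which that cell was added to P.
  Insert 8 (step 1): P = [8];  Q = [1]
  Insert 2 (step 2): P = [2] / [8];  Q = [1] / [2]
  Insert 6 (step 3): P = [2, 6] / [8];  Q = [1, 3] / [2]
  Insert 5 (step 4): P = [2, 5] / [6] / [8];  Q = [1, 3] / [2] / [4]
  Insert 7 (step 5): P = [2, 5, 7] / [6] / [8];  Q = [1, 3, 5] / [2] / [4]
  Insert 4 (step 6): P = [2, 4, 7] / [5] / [6] / [8];  Q = [1, 3, 5] / [2] / [4] / [6]
  Insert 3 (step 7): P = [2, 3, 7] / [4] / [5] / [6] / [8];  Q = [1, 3, 5] / [2] / [4] / [6] / [7]
  Insert 1 (step 8): P = [1, 3, 7] / [2] / [4] / [5] / [6] / [8];  Q = [1, 3, 5] / [2] / [4] / [6] / [7] / [8]
Final shape: (3, 1, 1, 1, 1, 1).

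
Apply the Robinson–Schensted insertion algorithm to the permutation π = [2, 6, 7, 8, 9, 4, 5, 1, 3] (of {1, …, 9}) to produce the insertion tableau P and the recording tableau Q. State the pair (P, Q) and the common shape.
P = [1, 3, 5, 8, 9] / [2, 4] / [6, 7];  Q = [1, 2, 3, 4, 5] / [6, 7] / [8, 9];  common shape = (5, 2, 2)

Row-insert the values π_1, π_2, … into P one at a time, bumping the leftmost entry strictly greater than the inserted value down to the next row. The recording tableau Q records, in position (i, j), the step at which that cell was added to P.
  Insert 2 (step 1): P = [2];  Q = [1]
  Insert 6 (step 2): P = [2, 6];  Q = [1, 2]
  Insert 7 (step 3): P = [2, 6, 7];  Q = [1, 2, 3]
  Insert 8 (step 4): P = [2, 6, 7, 8];  Q = [1, 2, 3, 4]
  Insert 9 (step 5): P = [2, 6, 7, 8, 9];  Q = [1, 2, 3, 4, 5]
  Insert 4 (step 6): P = [2, 4, 7, 8, 9] / [6];  Q = [1, 2, 3, 4, 5] / [6]
  Insert 5 (step 7): P = [2, 4, 5, 8, 9] / [6, 7];  Q = [1, 2, 3, 4, 5] / [6, 7]
  Insert 1 (step 8): P = [1, 4, 5, 8, 9] / [2, 7] / [6];  Q = [1, 2, 3, 4, 5] / [6, 7] / [8]
  Insert 3 (step 9): P = [1, 3, 5, 8, 9] / [2, 4] / [6, 7];  Q = [1, 2, 3, 4, 5] / [6, 7] / [8, 9]
Final shape: (5, 2, 2).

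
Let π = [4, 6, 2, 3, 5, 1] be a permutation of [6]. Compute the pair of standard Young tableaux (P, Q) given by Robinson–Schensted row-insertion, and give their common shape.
P = [1, 3, 5] / [2, 6] / [4];  Q = [1, 2, 5] / [3, 4] / [6];  common shape = (3, 2, 1)

Row-insert the values π_1, π_2, … into P one at a time, bumping the leftmost entry strictly greater than the inserted value down to the next row. The recording tableau Q records, in position (i, j), the step at which that cell was added to P.
  Insert 4 (step 1): P = [4];  Q = [1]
  Insert 6 (step 2): P = [4, 6];  Q = [1, 2]
  Insert 2 (step 3): P = [2, 6] / [4];  Q = [1, 2] / [3]
  Insert 3 (step 4): P = [2, 3] / [4, 6];  Q = [1, 2] / [3, 4]
  Insert 5 (step 5): P = [2, 3, 5] / [4, 6];  Q = [1, 2, 5] / [3, 4]
  Insert 1 (step 6): P = [1, 3, 5] / [2, 6] / [4];  Q = [1, 2, 5] / [3, 4] / [6]
Final shape: (3, 2, 1).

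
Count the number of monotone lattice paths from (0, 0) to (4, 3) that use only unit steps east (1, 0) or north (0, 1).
Number of paths = 35

A monotone lattice path from (0, 0) to (4, 3) consists of 4 east steps and 3 north steps in some order, so it is determined by which 4 of the 7 steps are east. The count is C(7, 4) = 35.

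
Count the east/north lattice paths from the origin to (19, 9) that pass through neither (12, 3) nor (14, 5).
Number of paths = 5004972

Inclusion–exclusion. Total paths: C(28, 19) = 6906900. Through P₁: C(15, 12)·C(13, 7) = 780780. Through P₂: C(19, 14)·C(9, 5) = 1465128. Since P₁ is strictly southwest of P₂, a monotone path through both must visit P₁ then P₂; paths through both = C(15, 12)·C(4, 2)·C(9, 5) = 343980. Avoid both = 6906900 − 780780 − 1465128 + 343980 = 5004972.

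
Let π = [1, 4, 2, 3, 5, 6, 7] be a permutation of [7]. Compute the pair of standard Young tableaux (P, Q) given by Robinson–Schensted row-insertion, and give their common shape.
P = [1, 2, 3, 5, 6, 7] / [4];  Q = [1, 2, 4, 5, 6, 7] / [3];  common shape = (6, 1)

Row-insert the values π_1, π_2, … into P one at a time, bumping the leftmost entry strictly greater than the inserted value down to the next row. The recording tableau Q records, in position (i, j), the step at which that cell was added to P.
  Insert 1 (step 1): P = [1];  Q = [1]
  Insert 4 (step 2): P = [1, 4];  Q = [1, 2]
  Insert 2 (step 3): P = [1, 2] / [4];  Q = [1, 2] / [3]
  Insert 3 (step 4): P = [1, 2, 3] / [4];  Q = [1, 2, 4] / [3]
  Insert 5 (step 5): P = [1, 2, 3, 5] / [4];  Q = [1, 2, 4, 5] / [3]
  Insert 6 (step 6): P = [1, 2, 3, 5, 6] / [4];  Q = [1, 2, 4, 5, 6] / [3]
  Insert 7 (step 7): P = [1, 2, 3, 5, 6, 7] / [4];  Q = [1, 2, 4, 5, 6, 7] / [3]
Final shape: (6, 1).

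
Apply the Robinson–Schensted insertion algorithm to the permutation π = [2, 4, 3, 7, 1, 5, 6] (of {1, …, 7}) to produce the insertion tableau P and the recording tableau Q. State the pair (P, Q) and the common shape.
P = [1, 3, 5, 6] / [2, 7] / [4];  Q = [1, 2, 4, 7] / [3, 6] / [5];  common shape = (4, 2, 1)

Row-insert the values π_1, π_2, … into P one at a time, bumping the leftmost entry strictly greater than the inserted value down to the next row. The recording tableau Q records, in position (i, j), the step at which that cell was added to P.
  Insert 2 (step 1): P = [2];  Q = [1]
  Insert 4 (step 2): P = [2, 4];  Q = [1, 2]
  Insert 3 (step 3): P = [2, 3] / [4];  Q = [1, 2] / [3]
  Insert 7 (step 4): P = [2, 3, 7] / [4];  Q = [1, 2, 4] / [3]
  Insert 1 (step 5): P = [1, 3, 7] / [2] / [4];  Q = [1, 2, 4] / [3] / [5]
  Insert 5 (step 6): P = [1, 3, 5] / [2, 7] / [4];  Q = [1, 2, 4] / [3, 6] / [5]
  Insert 6 (step 7): P = [1, 3, 5, 6] / [2, 7] / [4];  Q = [1, 2, 4, 7] / [3, 6] / [5]
Final shape: (4, 2, 1).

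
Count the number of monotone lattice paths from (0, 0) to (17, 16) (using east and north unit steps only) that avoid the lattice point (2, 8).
Number of paths = 1144738980

Total paths from (0, 0) to (17, 16): C(33, 17) = 1166803110. Paths through (2, 8): (paths (0, 0) → (2, 8)) × (paths (2, 8) → (17, 16)) = C(10, 2) · C(23, 15) = 45 · 490314 = 22064130. Avoidance count = 1166803110 − 22064130 = 1144738980.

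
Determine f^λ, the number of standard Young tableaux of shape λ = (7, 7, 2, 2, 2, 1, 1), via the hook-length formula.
# SYT of shape (7, 7, 2, 2, 2, 1, 1) = 643462512

Hook-length formula: f^λ = n! / Π hook(c), product over all cells c of the Young diagram. For λ = (7, 7, 2, 2, 2, 1, 1), n = 22 boxes. Hook lengths by row (left-to-right, top-to-bottom): [13, 10, 6, 5, 4, 3, 2]; [12, 9, 5, 4, 3, 2, 1]; [6, 3]; [5, 2]; [4, 1]; [2]; [1]. Product of hooks = 1746800640000. So f^λ = 22! / 1746800640000 = 1124000727777607680000 / 1746800640000 = 643462512.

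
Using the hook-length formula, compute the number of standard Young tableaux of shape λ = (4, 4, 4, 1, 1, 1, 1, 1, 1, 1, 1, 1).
# SYT of shape (4, 4, 4, 1, 1, 1, 1, 1, 1, 1, 1, 1) = 5969040

Hook-length formula: f^λ = n! / Π hook(c), product over all cells c of the Young diagram. For λ = (4, 4, 4, 1, 1, 1, 1, 1, 1, 1, 1, 1), n = 21 boxes. Hook lengths by row (left-to-right, top-to-bottom): [15, 5, 4, 3]; [14, 4, 3, 2]; [13, 3, 2, 1]; [9]; [8]; [7]; [6]; [5]; [4]; [3]; [2]; [1]. Product of hooks = 8559323136000. So f^λ = 21! / 8559323136000 = 51090942171709440000 / 8559323136000 = 5969040.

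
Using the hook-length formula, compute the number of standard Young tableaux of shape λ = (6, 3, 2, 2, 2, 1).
# SYT of shape (6, 3, 2, 2, 2, 1) = 559104

Hook-length formula: f^λ = n! / Π hook(c), product over all cells c of the Young diagram. For λ = (6, 3, 2, 2, 2, 1), n = 16 boxes. Hook lengths by row (left-to-right, top-to-bottom): [11, 9, 5, 3, 2, 1]; [7, 5, 1]; [5, 3]; [4, 2]; [3, 1]; [1]. Product of hooks = 37422000. So f^λ = 16! / 37422000 = 20922789888000 / 37422000 = 559104.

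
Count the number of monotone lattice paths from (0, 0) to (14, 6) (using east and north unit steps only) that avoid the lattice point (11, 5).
Number of paths = 21288

Total paths from (0, 0) to (14, 6): C(20, 14) = 38760. Paths through (11, 5): (paths (0, 0) → (11, 5)) × (paths (11, 5) → (14, 6)) = C(16, 11) · C(4, 3) = 4368 · 4 = 17472. Avoidance count = 38760 − 17472 = 21288.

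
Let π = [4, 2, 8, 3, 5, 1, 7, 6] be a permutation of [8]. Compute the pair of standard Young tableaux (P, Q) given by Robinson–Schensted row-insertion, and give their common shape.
P = [1, 3, 5, 6] / [2, 7] / [4, 8];  Q = [1, 3, 5, 7] / [2, 4] / [6, 8];  common shape = (4, 2, 2)

Row-insert the values π_1, π_2, … into P one at a time, bumping the leftmost entry strictly greater than the inserted value down to the next row. The recording tableau Q records, in position (i, j), the step at which that cell was added to P.
  Insert 4 (step 1): P = [4];  Q = [1]
  Insert 2 (step 2): P = [2] / [4];  Q = [1] / [2]
  Insert 8 (step 3): P = [2, 8] / [4];  Q = [1, 3] / [2]
  Insert 3 (step 4): P = [2, 3] / [4, 8];  Q = [1, 3] / [2, 4]
  Insert 5 (step 5): P = [2, 3, 5] / [4, 8];  Q = [1, 3, 5] / [2, 4]
  Insert 1 (step 6): P = [1, 3, 5] / [2, 8] / [4];  Q = [1, 3, 5] / [2, 4] / [6]
  Insert 7 (step 7): P = [1, 3, 5, 7] / [2, 8] / [4];  Q = [1, 3, 5, 7] / [2, 4] / [6]
  Insert 6 (step 8): P = [1, 3, 5, 6] / [2, 7] / [4, 8];  Q = [1, 3, 5, 7] / [2, 4] / [6, 8]
Final shape: (4, 2, 2).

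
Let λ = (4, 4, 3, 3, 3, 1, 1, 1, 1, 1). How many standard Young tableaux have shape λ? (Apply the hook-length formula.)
# SYT of shape (4, 4, 3, 3, 3, 1, 1, 1, 1, 1) = 229808040

Hook-length formula: f^λ = n! / Π hook(c), product over all cells c of the Young diagram. For λ = (4, 4, 3, 3, 3, 1, 1, 1, 1, 1), n = 22 boxes. Hook lengths by row (left-to-right, top-to-bottom): [13, 7, 6, 2]; [12, 6, 5, 1]; [10, 4, 3]; [9, 3, 2]; [8, 2, 1]; [5]; [4]; [3]; [2]; [1]. Product of hooks = 4891041792000. So f^λ = 22! / 4891041792000 = 1124000727777607680000 / 4891041792000 = 229808040.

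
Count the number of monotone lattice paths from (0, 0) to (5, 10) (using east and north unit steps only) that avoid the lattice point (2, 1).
Number of paths = 2343

Total paths from (0, 0) to (5, 10): C(15, 5) = 3003. Paths through (2, 1): (paths (0, 0) → (2, 1)) × (paths (2, 1) → (5, 10)) = C(3, 2) · C(12, 3) = 3 · 220 = 660. Avoidance count = 3003 − 660 = 2343.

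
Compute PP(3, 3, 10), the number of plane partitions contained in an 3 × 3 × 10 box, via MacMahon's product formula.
PP(3, 3, 10) = 1184183

Evaluate the triple product over i = 1..3, j = 1..3, k = 1..10. The factors are (2/1) · (3/2) · (4/3) · (5/4) · (6/5) · (7/6) · (8/7) · (9/8) · … (90 factors total). The numerators and denominators telescope so the product is an integer; carrying out the multiplication exactly gives PP(3, 3, 10) = 1184183.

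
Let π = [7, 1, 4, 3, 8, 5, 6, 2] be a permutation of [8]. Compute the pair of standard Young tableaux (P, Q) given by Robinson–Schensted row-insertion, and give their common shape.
P = [1, 2, 5, 6] / [3, 8] / [4] / [7];  Q = [1, 3, 5, 7] / [2, 6] / [4] / [8];  common shape = (4, 2, 1, 1)

Row-insert the values π_1, π_2, … into P one at a time, bumping the leftmost entry strictly greater than the inserted value down to the next row. The recording tableau Q records, in position (i, j), the step at which that cell was added to P.
  Insert 7 (step 1): P = [7];  Q = [1]
  Insert 1 (step 2): P = [1] / [7];  Q = [1] / [2]
  Insert 4 (step 3): P = [1, 4] / [7];  Q = [1, 3] / [2]
  Insert 3 (step 4): P = [1, 3] / [4] / [7];  Q = [1, 3] / [2] / [4]
  Insert 8 (step 5): P = [1, 3, 8] / [4] / [7];  Q = [1, 3, 5] / [2] / [4]
  Insert 5 (step 6): P = [1, 3, 5] / [4, 8] / [7];  Q = [1, 3, 5] / [2, 6] / [4]
  Insert 6 (step 7): P = [1, 3, 5, 6] / [4, 8] / [7];  Q = [1, 3, 5, 7] / [2, 6] / [4]
  Insert 2 (step 8): P = [1, 2, 5, 6] / [3, 8] / [4] / [7];  Q = [1, 3, 5, 7] / [2, 6] / [4] / [8]
Final shape: (4, 2, 1, 1).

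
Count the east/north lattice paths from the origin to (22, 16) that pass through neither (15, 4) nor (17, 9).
Number of paths = 19634492574

Inclusion–exclusion. Total paths: C(38, 22) = 22239974430. Through P₁: C(19, 15)·C(19, 7) = 195303888. Through P₂: C(26, 17)·C(12, 5) = 2474643600. Since P₁ is strictly southwest of P₂, a monotone path through both must visit P₁ then P₂; paths through both = C(19, 15)·C(7, 2)·C(12, 5) = 64465632. Avoid both = 22239974430 − 195303888 − 2474643600 + 64465632 = 19634492574.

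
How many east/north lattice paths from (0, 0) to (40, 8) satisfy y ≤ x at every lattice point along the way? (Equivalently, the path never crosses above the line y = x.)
Number of paths = 303719922

By the reflection principle (André's argument), the number of monotone paths to (40, 8) with n ≤ m that never go above y = x is C(48, 40) − C(48, 41) = 377348994 − 73629072 = 303719922.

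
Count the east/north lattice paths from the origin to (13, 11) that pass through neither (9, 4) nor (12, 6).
Number of paths = 2191710

Inclusion–exclusion. Total paths: C(24, 13) = 2496144. Through P₁: C(13, 9)·C(11, 4) = 235950. Through P₂: C(18, 12)·C(6, 1) = 111384. Since P₁ is strictly southwest of P₂, a monotone path through both must visit P₁ then P₂; paths through both = C(13, 9)·C(5, 3)·C(6, 1) = 42900. Avoid both = 2496144 − 235950 − 111384 + 42900 = 2191710.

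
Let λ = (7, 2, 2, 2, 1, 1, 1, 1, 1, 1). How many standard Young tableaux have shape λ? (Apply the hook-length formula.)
# SYT of shape (7, 2, 2, 2, 1, 1, 1, 1, 1, 1) = 2263261

Hook-length formula: f^λ = n! / Π hook(c), product over all cells c of the Young diagram. For λ = (7, 2, 2, 2, 1, 1, 1, 1, 1, 1), n = 19 boxes. Hook lengths by row (left-to-right, top-to-bottom): [16, 9, 5, 4, 3, 2, 1]; [10, 3]; [9, 2]; [8, 1]; [6]; [5]; [4]; [3]; [2]; [1]. Product of hooks = 53747712000. So f^λ = 19! / 53747712000 = 121645100408832000 / 53747712000 = 2263261.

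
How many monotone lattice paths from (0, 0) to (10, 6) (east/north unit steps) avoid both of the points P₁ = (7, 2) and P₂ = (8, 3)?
Number of paths = 5818

Inclusion–exclusion. Total paths: C(16, 10) = 8008. Through P₁: C(9, 7)·C(7, 3) = 1260. Through P₂: C(11, 8)·C(5, 2) = 1650. Since P₁ is strictly southwest of P₂, a monotone path through both must visit P₁ then P₂; paths through both = C(9, 7)·C(2, 1)·C(5, 2) = 720. Avoid both = 8008 − 1260 − 1650 + 720 = 5818.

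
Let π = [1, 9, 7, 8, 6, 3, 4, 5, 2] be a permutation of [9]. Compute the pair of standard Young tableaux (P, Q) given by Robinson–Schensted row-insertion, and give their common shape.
P = [1, 2, 4, 5] / [3, 8] / [6] / [7] / [9];  Q = [1, 2, 4, 8] / [3, 7] / [5] / [6] / [9];  common shape = (4, 2, 1, 1, 1)

Row-insert the values π_1, π_2, … into P one at a time, bumping the leftmost entry strictly greater than the inserted value down to the next row. The recording tableau Q records, in position (i, j), the step at which that cell was added to P.
  Insert 1 (step 1): P = [1];  Q = [1]
  Insert 9 (step 2): P = [1, 9];  Q = [1, 2]
  Insert 7 (step 3): P = [1, 7] / [9];  Q = [1, 2] / [3]
  Insert 8 (step 4): P = [1, 7, 8] / [9];  Q = [1, 2, 4] / [3]
  Insert 6 (step 5): P = [1, 6, 8] / [7] / [9];  Q = [1, 2, 4] / [3] / [5]
  Insert 3 (step 6): P = [1, 3, 8] / [6] / [7] / [9];  Q = [1, 2, 4] / [3] / [5] / [6]
  Insert 4 (step 7): P = [1, 3, 4] / [6, 8] / [7] / [9];  Q = [1, 2, 4] / [3, 7] / [5] / [6]
  Insert 5 (step 8): P = [1, 3, 4, 5] / [6, 8] / [7] / [9];  Q = [1, 2, 4, 8] / [3, 7] / [5] / [6]
  Insert 2 (step 9): P = [1, 2, 4, 5] / [3, 8] / [6] / [7] / [9];  Q = [1, 2, 4, 8] / [3, 7] / [5] / [6] / [9]
Final shape: (4, 2, 1, 1, 1).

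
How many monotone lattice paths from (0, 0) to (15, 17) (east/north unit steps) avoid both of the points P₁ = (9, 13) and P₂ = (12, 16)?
Number of paths = 379371100

Inclusion–exclusion. Total paths: C(32, 15) = 565722720. Through P₁: C(22, 9)·C(10, 6) = 104458200. Through P₂: C(28, 12)·C(4, 3) = 121687020. Since P₁ is strictly southwest of P₂, a monotone path through both must visit P₁ then P₂; paths through both = C(22, 9)·C(6, 3)·C(4, 3) = 39793600. Avoid both = 565722720 − 104458200 − 121687020 + 39793600 = 379371100.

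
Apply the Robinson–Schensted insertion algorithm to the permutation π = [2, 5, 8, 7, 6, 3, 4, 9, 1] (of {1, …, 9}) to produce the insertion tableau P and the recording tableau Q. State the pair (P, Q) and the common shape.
P = [1, 3, 4, 9] / [2, 6] / [5] / [7] / [8];  Q = [1, 2, 3, 8] / [4, 7] / [5] / [6] / [9];  common shape = (4, 2, 1, 1, 1)

Row-insert the values π_1, π_2, … into P one at a time, bumping the leftmost entry strictly greater than the inserted value down to the next row. The recording tableau Q records, in position (i, j), the step at which that cell was added to P.
  Insert 2 (step 1): P = [2];  Q = [1]
  Insert 5 (step 2): P = [2, 5];  Q = [1, 2]
  Insert 8 (step 3): P = [2, 5, 8];  Q = [1, 2, 3]
  Insert 7 (step 4): P = [2, 5, 7] / [8];  Q = [1, 2, 3] / [4]
  Insert 6 (step 5): P = [2, 5, 6] / [7] / [8];  Q = [1, 2, 3] / [4] / [5]
  Insert 3 (step 6): P = [2, 3, 6] / [5] / [7] / [8];  Q = [1, 2, 3] / [4] / [5] / [6]
  Insert 4 (step 7): P = [2, 3, 4] / [5, 6] / [7] / [8];  Q = [1, 2, 3] / [4, 7] / [5] / [6]
  Insert 9 (step 8): P = [2, 3, 4, 9] / [5, 6] / [7] / [8];  Q = [1, 2, 3, 8] / [4, 7] / [5] / [6]
  Insert 1 (step 9): P = [1, 3, 4, 9] / [2, 6] / [5] / [7] / [8];  Q = [1, 2, 3, 8] / [4, 7] / [5] / [6] / [9]
Final shape: (4, 2, 1, 1, 1).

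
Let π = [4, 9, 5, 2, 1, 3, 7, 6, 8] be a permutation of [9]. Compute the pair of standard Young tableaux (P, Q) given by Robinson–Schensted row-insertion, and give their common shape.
P = [1, 3, 6, 8] / [2, 5, 7] / [4] / [9];  Q = [1, 2, 7, 9] / [3, 6, 8] / [4] / [5];  common shape = (4, 3, 1, 1)

Row-insert the values π_1, π_2, … into P one at a time, bumping the leftmost entry strictly greater than the inserted value down to the next row. The recording tableau Q records, in position (i, j), the step at which that cell was added to P.
  Insert 4 (step 1): P = [4];  Q = [1]
  Insert 9 (step 2): P = [4, 9];  Q = [1, 2]
  Insert 5 (step 3): P = [4, 5] / [9];  Q = [1, 2] / [3]
  Insert 2 (step 4): P = [2, 5] / [4] / [9];  Q = [1, 2] / [3] / [4]
  Insert 1 (step 5): P = [1, 5] / [2] / [4] / [9];  Q = [1, 2] / [3] / [4] / [5]
  Insert 3 (step 6): P = [1, 3] / [2, 5] / [4] / [9];  Q = [1, 2] / [3, 6] / [4] / [5]
  Insert 7 (step 7): P = [1, 3, 7] / [2, 5] / [4] / [9];  Q = [1, 2, 7] / [3, 6] / [4] / [5]
  Insert 6 (step 8): P = [1, 3, 6] / [2, 5, 7] / [4] / [9];  Q = [1, 2, 7] / [3, 6, 8] / [4] / [5]
  Insert 8 (step 9): P = [1, 3, 6, 8] / [2, 5, 7] / [4] / [9];  Q = [1, 2, 7, 9] / [3, 6, 8] / [4] / [5]
Final shape: (4, 3, 1, 1).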